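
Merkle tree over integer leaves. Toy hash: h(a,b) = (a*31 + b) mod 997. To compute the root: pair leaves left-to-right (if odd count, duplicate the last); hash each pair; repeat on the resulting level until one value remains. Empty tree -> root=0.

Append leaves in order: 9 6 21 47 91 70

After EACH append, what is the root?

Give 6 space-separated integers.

Answer: 9 285 534 560 874 202

Derivation:
After append 9 (leaves=[9]):
  L0: [9]
  root=9
After append 6 (leaves=[9, 6]):
  L0: [9, 6]
  L1: h(9,6)=(9*31+6)%997=285 -> [285]
  root=285
After append 21 (leaves=[9, 6, 21]):
  L0: [9, 6, 21]
  L1: h(9,6)=(9*31+6)%997=285 h(21,21)=(21*31+21)%997=672 -> [285, 672]
  L2: h(285,672)=(285*31+672)%997=534 -> [534]
  root=534
After append 47 (leaves=[9, 6, 21, 47]):
  L0: [9, 6, 21, 47]
  L1: h(9,6)=(9*31+6)%997=285 h(21,47)=(21*31+47)%997=698 -> [285, 698]
  L2: h(285,698)=(285*31+698)%997=560 -> [560]
  root=560
After append 91 (leaves=[9, 6, 21, 47, 91]):
  L0: [9, 6, 21, 47, 91]
  L1: h(9,6)=(9*31+6)%997=285 h(21,47)=(21*31+47)%997=698 h(91,91)=(91*31+91)%997=918 -> [285, 698, 918]
  L2: h(285,698)=(285*31+698)%997=560 h(918,918)=(918*31+918)%997=463 -> [560, 463]
  L3: h(560,463)=(560*31+463)%997=874 -> [874]
  root=874
After append 70 (leaves=[9, 6, 21, 47, 91, 70]):
  L0: [9, 6, 21, 47, 91, 70]
  L1: h(9,6)=(9*31+6)%997=285 h(21,47)=(21*31+47)%997=698 h(91,70)=(91*31+70)%997=897 -> [285, 698, 897]
  L2: h(285,698)=(285*31+698)%997=560 h(897,897)=(897*31+897)%997=788 -> [560, 788]
  L3: h(560,788)=(560*31+788)%997=202 -> [202]
  root=202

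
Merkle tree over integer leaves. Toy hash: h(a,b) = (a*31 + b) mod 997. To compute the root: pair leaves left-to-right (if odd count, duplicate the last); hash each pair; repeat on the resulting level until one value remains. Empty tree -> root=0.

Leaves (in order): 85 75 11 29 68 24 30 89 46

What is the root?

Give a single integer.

L0: [85, 75, 11, 29, 68, 24, 30, 89, 46]
L1: h(85,75)=(85*31+75)%997=716 h(11,29)=(11*31+29)%997=370 h(68,24)=(68*31+24)%997=138 h(30,89)=(30*31+89)%997=22 h(46,46)=(46*31+46)%997=475 -> [716, 370, 138, 22, 475]
L2: h(716,370)=(716*31+370)%997=632 h(138,22)=(138*31+22)%997=312 h(475,475)=(475*31+475)%997=245 -> [632, 312, 245]
L3: h(632,312)=(632*31+312)%997=961 h(245,245)=(245*31+245)%997=861 -> [961, 861]
L4: h(961,861)=(961*31+861)%997=742 -> [742]

Answer: 742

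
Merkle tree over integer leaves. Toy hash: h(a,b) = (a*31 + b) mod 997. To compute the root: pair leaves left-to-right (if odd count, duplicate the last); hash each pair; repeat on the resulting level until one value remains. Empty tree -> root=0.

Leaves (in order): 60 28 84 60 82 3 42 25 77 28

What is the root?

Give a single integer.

Answer: 225

Derivation:
L0: [60, 28, 84, 60, 82, 3, 42, 25, 77, 28]
L1: h(60,28)=(60*31+28)%997=891 h(84,60)=(84*31+60)%997=670 h(82,3)=(82*31+3)%997=551 h(42,25)=(42*31+25)%997=330 h(77,28)=(77*31+28)%997=421 -> [891, 670, 551, 330, 421]
L2: h(891,670)=(891*31+670)%997=375 h(551,330)=(551*31+330)%997=462 h(421,421)=(421*31+421)%997=511 -> [375, 462, 511]
L3: h(375,462)=(375*31+462)%997=123 h(511,511)=(511*31+511)%997=400 -> [123, 400]
L4: h(123,400)=(123*31+400)%997=225 -> [225]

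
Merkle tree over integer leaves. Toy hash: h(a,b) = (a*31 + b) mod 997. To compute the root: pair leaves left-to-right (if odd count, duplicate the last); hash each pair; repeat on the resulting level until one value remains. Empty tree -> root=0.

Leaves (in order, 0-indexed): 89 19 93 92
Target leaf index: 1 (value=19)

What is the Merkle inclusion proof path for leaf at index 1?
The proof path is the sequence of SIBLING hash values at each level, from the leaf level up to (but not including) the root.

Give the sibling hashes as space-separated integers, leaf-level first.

L0 (leaves): [89, 19, 93, 92], target index=1
L1: h(89,19)=(89*31+19)%997=784 [pair 0] h(93,92)=(93*31+92)%997=981 [pair 1] -> [784, 981]
  Sibling for proof at L0: 89
L2: h(784,981)=(784*31+981)%997=360 [pair 0] -> [360]
  Sibling for proof at L1: 981
Root: 360
Proof path (sibling hashes from leaf to root): [89, 981]

Answer: 89 981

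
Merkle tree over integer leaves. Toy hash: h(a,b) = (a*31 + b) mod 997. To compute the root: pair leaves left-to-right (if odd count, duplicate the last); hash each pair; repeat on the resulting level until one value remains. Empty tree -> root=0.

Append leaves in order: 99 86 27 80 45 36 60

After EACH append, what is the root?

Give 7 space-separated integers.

Answer: 99 164 963 19 807 519 11

Derivation:
After append 99 (leaves=[99]):
  L0: [99]
  root=99
After append 86 (leaves=[99, 86]):
  L0: [99, 86]
  L1: h(99,86)=(99*31+86)%997=164 -> [164]
  root=164
After append 27 (leaves=[99, 86, 27]):
  L0: [99, 86, 27]
  L1: h(99,86)=(99*31+86)%997=164 h(27,27)=(27*31+27)%997=864 -> [164, 864]
  L2: h(164,864)=(164*31+864)%997=963 -> [963]
  root=963
After append 80 (leaves=[99, 86, 27, 80]):
  L0: [99, 86, 27, 80]
  L1: h(99,86)=(99*31+86)%997=164 h(27,80)=(27*31+80)%997=917 -> [164, 917]
  L2: h(164,917)=(164*31+917)%997=19 -> [19]
  root=19
After append 45 (leaves=[99, 86, 27, 80, 45]):
  L0: [99, 86, 27, 80, 45]
  L1: h(99,86)=(99*31+86)%997=164 h(27,80)=(27*31+80)%997=917 h(45,45)=(45*31+45)%997=443 -> [164, 917, 443]
  L2: h(164,917)=(164*31+917)%997=19 h(443,443)=(443*31+443)%997=218 -> [19, 218]
  L3: h(19,218)=(19*31+218)%997=807 -> [807]
  root=807
After append 36 (leaves=[99, 86, 27, 80, 45, 36]):
  L0: [99, 86, 27, 80, 45, 36]
  L1: h(99,86)=(99*31+86)%997=164 h(27,80)=(27*31+80)%997=917 h(45,36)=(45*31+36)%997=434 -> [164, 917, 434]
  L2: h(164,917)=(164*31+917)%997=19 h(434,434)=(434*31+434)%997=927 -> [19, 927]
  L3: h(19,927)=(19*31+927)%997=519 -> [519]
  root=519
After append 60 (leaves=[99, 86, 27, 80, 45, 36, 60]):
  L0: [99, 86, 27, 80, 45, 36, 60]
  L1: h(99,86)=(99*31+86)%997=164 h(27,80)=(27*31+80)%997=917 h(45,36)=(45*31+36)%997=434 h(60,60)=(60*31+60)%997=923 -> [164, 917, 434, 923]
  L2: h(164,917)=(164*31+917)%997=19 h(434,923)=(434*31+923)%997=419 -> [19, 419]
  L3: h(19,419)=(19*31+419)%997=11 -> [11]
  root=11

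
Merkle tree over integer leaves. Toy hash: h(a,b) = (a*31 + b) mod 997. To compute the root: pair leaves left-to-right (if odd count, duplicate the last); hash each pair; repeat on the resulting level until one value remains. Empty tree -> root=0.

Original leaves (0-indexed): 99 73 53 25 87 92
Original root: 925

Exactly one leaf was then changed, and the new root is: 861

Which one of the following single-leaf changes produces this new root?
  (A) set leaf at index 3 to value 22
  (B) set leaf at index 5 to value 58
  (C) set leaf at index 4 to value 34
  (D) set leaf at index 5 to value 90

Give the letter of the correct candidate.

Answer: D

Derivation:
Original leaves: [99, 73, 53, 25, 87, 92]
Target new root: 861
Try each candidate change and compute the resulting root:
Candidate A: set leaf[3] = 22 -> leaves = [99, 73, 53, 22, 87, 92]
  L0: [99, 73, 53, 22, 87, 92]
  L1: h(99,73)=(99*31+73)%997=151 h(53,22)=(53*31+22)%997=668 h(87,92)=(87*31+92)%997=795 -> [151, 668, 795]
  L2: h(151,668)=(151*31+668)%997=364 h(795,795)=(795*31+795)%997=515 -> [364, 515]
  L3: h(364,515)=(364*31+515)%997=832 -> [832]
  root = 832 != target 861
Candidate B: set leaf[5] = 58 -> leaves = [99, 73, 53, 25, 87, 58]
  L0: [99, 73, 53, 25, 87, 58]
  L1: h(99,73)=(99*31+73)%997=151 h(53,25)=(53*31+25)%997=671 h(87,58)=(87*31+58)%997=761 -> [151, 671, 761]
  L2: h(151,671)=(151*31+671)%997=367 h(761,761)=(761*31+761)%997=424 -> [367, 424]
  L3: h(367,424)=(367*31+424)%997=834 -> [834]
  root = 834 != target 861
Candidate C: set leaf[4] = 34 -> leaves = [99, 73, 53, 25, 34, 92]
  L0: [99, 73, 53, 25, 34, 92]
  L1: h(99,73)=(99*31+73)%997=151 h(53,25)=(53*31+25)%997=671 h(34,92)=(34*31+92)%997=149 -> [151, 671, 149]
  L2: h(151,671)=(151*31+671)%997=367 h(149,149)=(149*31+149)%997=780 -> [367, 780]
  L3: h(367,780)=(367*31+780)%997=193 -> [193]
  root = 193 != target 861
Candidate D: set leaf[5] = 90 -> leaves = [99, 73, 53, 25, 87, 90]
  L0: [99, 73, 53, 25, 87, 90]
  L1: h(99,73)=(99*31+73)%997=151 h(53,25)=(53*31+25)%997=671 h(87,90)=(87*31+90)%997=793 -> [151, 671, 793]
  L2: h(151,671)=(151*31+671)%997=367 h(793,793)=(793*31+793)%997=451 -> [367, 451]
  L3: h(367,451)=(367*31+451)%997=861 -> [861]
  root = 861 == target 861  ** MATCH **
Candidate D produces the target root.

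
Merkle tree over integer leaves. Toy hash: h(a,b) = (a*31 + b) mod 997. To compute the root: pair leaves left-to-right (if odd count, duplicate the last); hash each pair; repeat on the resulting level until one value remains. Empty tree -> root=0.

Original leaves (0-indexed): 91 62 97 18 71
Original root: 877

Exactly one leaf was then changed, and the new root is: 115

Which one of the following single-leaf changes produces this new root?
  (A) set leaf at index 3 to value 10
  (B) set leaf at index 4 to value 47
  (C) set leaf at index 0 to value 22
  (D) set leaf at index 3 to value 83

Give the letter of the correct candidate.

Answer: C

Derivation:
Original leaves: [91, 62, 97, 18, 71]
Target new root: 115
Try each candidate change and compute the resulting root:
Candidate A: set leaf[3] = 10 -> leaves = [91, 62, 97, 10, 71]
  L0: [91, 62, 97, 10, 71]
  L1: h(91,62)=(91*31+62)%997=889 h(97,10)=(97*31+10)%997=26 h(71,71)=(71*31+71)%997=278 -> [889, 26, 278]
  L2: h(889,26)=(889*31+26)%997=666 h(278,278)=(278*31+278)%997=920 -> [666, 920]
  L3: h(666,920)=(666*31+920)%997=629 -> [629]
  root = 629 != target 115
Candidate B: set leaf[4] = 47 -> leaves = [91, 62, 97, 18, 47]
  L0: [91, 62, 97, 18, 47]
  L1: h(91,62)=(91*31+62)%997=889 h(97,18)=(97*31+18)%997=34 h(47,47)=(47*31+47)%997=507 -> [889, 34, 507]
  L2: h(889,34)=(889*31+34)%997=674 h(507,507)=(507*31+507)%997=272 -> [674, 272]
  L3: h(674,272)=(674*31+272)%997=229 -> [229]
  root = 229 != target 115
Candidate C: set leaf[0] = 22 -> leaves = [22, 62, 97, 18, 71]
  L0: [22, 62, 97, 18, 71]
  L1: h(22,62)=(22*31+62)%997=744 h(97,18)=(97*31+18)%997=34 h(71,71)=(71*31+71)%997=278 -> [744, 34, 278]
  L2: h(744,34)=(744*31+34)%997=167 h(278,278)=(278*31+278)%997=920 -> [167, 920]
  L3: h(167,920)=(167*31+920)%997=115 -> [115]
  root = 115 == target 115  ** MATCH **
Candidate D: set leaf[3] = 83 -> leaves = [91, 62, 97, 83, 71]
  L0: [91, 62, 97, 83, 71]
  L1: h(91,62)=(91*31+62)%997=889 h(97,83)=(97*31+83)%997=99 h(71,71)=(71*31+71)%997=278 -> [889, 99, 278]
  L2: h(889,99)=(889*31+99)%997=739 h(278,278)=(278*31+278)%997=920 -> [739, 920]
  L3: h(739,920)=(739*31+920)%997=898 -> [898]
  root = 898 != target 115
Candidate C produces the target root.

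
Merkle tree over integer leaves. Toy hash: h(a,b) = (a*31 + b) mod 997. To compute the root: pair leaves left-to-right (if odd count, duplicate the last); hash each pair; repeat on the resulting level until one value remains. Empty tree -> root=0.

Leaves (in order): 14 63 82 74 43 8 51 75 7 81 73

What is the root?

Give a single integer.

Answer: 769

Derivation:
L0: [14, 63, 82, 74, 43, 8, 51, 75, 7, 81, 73]
L1: h(14,63)=(14*31+63)%997=497 h(82,74)=(82*31+74)%997=622 h(43,8)=(43*31+8)%997=344 h(51,75)=(51*31+75)%997=659 h(7,81)=(7*31+81)%997=298 h(73,73)=(73*31+73)%997=342 -> [497, 622, 344, 659, 298, 342]
L2: h(497,622)=(497*31+622)%997=77 h(344,659)=(344*31+659)%997=356 h(298,342)=(298*31+342)%997=607 -> [77, 356, 607]
L3: h(77,356)=(77*31+356)%997=749 h(607,607)=(607*31+607)%997=481 -> [749, 481]
L4: h(749,481)=(749*31+481)%997=769 -> [769]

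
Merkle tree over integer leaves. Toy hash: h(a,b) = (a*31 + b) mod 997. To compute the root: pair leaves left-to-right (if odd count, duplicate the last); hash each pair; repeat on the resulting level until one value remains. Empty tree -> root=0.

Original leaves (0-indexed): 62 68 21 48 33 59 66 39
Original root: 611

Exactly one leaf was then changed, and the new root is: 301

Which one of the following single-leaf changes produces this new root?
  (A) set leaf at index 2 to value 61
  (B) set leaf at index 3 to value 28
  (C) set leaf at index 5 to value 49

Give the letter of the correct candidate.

Answer: C

Derivation:
Original leaves: [62, 68, 21, 48, 33, 59, 66, 39]
Target new root: 301
Try each candidate change and compute the resulting root:
Candidate A: set leaf[2] = 61 -> leaves = [62, 68, 61, 48, 33, 59, 66, 39]
  L0: [62, 68, 61, 48, 33, 59, 66, 39]
  L1: h(62,68)=(62*31+68)%997=993 h(61,48)=(61*31+48)%997=942 h(33,59)=(33*31+59)%997=85 h(66,39)=(66*31+39)%997=91 -> [993, 942, 85, 91]
  L2: h(993,942)=(993*31+942)%997=818 h(85,91)=(85*31+91)%997=732 -> [818, 732]
  L3: h(818,732)=(818*31+732)%997=168 -> [168]
  root = 168 != target 301
Candidate B: set leaf[3] = 28 -> leaves = [62, 68, 21, 28, 33, 59, 66, 39]
  L0: [62, 68, 21, 28, 33, 59, 66, 39]
  L1: h(62,68)=(62*31+68)%997=993 h(21,28)=(21*31+28)%997=679 h(33,59)=(33*31+59)%997=85 h(66,39)=(66*31+39)%997=91 -> [993, 679, 85, 91]
  L2: h(993,679)=(993*31+679)%997=555 h(85,91)=(85*31+91)%997=732 -> [555, 732]
  L3: h(555,732)=(555*31+732)%997=988 -> [988]
  root = 988 != target 301
Candidate C: set leaf[5] = 49 -> leaves = [62, 68, 21, 48, 33, 49, 66, 39]
  L0: [62, 68, 21, 48, 33, 49, 66, 39]
  L1: h(62,68)=(62*31+68)%997=993 h(21,48)=(21*31+48)%997=699 h(33,49)=(33*31+49)%997=75 h(66,39)=(66*31+39)%997=91 -> [993, 699, 75, 91]
  L2: h(993,699)=(993*31+699)%997=575 h(75,91)=(75*31+91)%997=422 -> [575, 422]
  L3: h(575,422)=(575*31+422)%997=301 -> [301]
  root = 301 == target 301  ** MATCH **
Candidate C produces the target root.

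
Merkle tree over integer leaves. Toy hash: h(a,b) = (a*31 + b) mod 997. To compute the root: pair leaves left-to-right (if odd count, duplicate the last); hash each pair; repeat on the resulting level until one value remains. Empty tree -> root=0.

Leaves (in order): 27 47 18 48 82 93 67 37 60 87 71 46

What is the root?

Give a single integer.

Answer: 546

Derivation:
L0: [27, 47, 18, 48, 82, 93, 67, 37, 60, 87, 71, 46]
L1: h(27,47)=(27*31+47)%997=884 h(18,48)=(18*31+48)%997=606 h(82,93)=(82*31+93)%997=641 h(67,37)=(67*31+37)%997=120 h(60,87)=(60*31+87)%997=950 h(71,46)=(71*31+46)%997=253 -> [884, 606, 641, 120, 950, 253]
L2: h(884,606)=(884*31+606)%997=94 h(641,120)=(641*31+120)%997=51 h(950,253)=(950*31+253)%997=790 -> [94, 51, 790]
L3: h(94,51)=(94*31+51)%997=971 h(790,790)=(790*31+790)%997=355 -> [971, 355]
L4: h(971,355)=(971*31+355)%997=546 -> [546]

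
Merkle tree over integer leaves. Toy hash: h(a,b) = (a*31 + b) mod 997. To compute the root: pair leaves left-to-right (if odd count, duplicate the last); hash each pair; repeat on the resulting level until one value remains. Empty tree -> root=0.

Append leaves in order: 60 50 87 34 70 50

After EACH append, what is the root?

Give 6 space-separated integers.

After append 60 (leaves=[60]):
  L0: [60]
  root=60
After append 50 (leaves=[60, 50]):
  L0: [60, 50]
  L1: h(60,50)=(60*31+50)%997=913 -> [913]
  root=913
After append 87 (leaves=[60, 50, 87]):
  L0: [60, 50, 87]
  L1: h(60,50)=(60*31+50)%997=913 h(87,87)=(87*31+87)%997=790 -> [913, 790]
  L2: h(913,790)=(913*31+790)%997=180 -> [180]
  root=180
After append 34 (leaves=[60, 50, 87, 34]):
  L0: [60, 50, 87, 34]
  L1: h(60,50)=(60*31+50)%997=913 h(87,34)=(87*31+34)%997=737 -> [913, 737]
  L2: h(913,737)=(913*31+737)%997=127 -> [127]
  root=127
After append 70 (leaves=[60, 50, 87, 34, 70]):
  L0: [60, 50, 87, 34, 70]
  L1: h(60,50)=(60*31+50)%997=913 h(87,34)=(87*31+34)%997=737 h(70,70)=(70*31+70)%997=246 -> [913, 737, 246]
  L2: h(913,737)=(913*31+737)%997=127 h(246,246)=(246*31+246)%997=893 -> [127, 893]
  L3: h(127,893)=(127*31+893)%997=842 -> [842]
  root=842
After append 50 (leaves=[60, 50, 87, 34, 70, 50]):
  L0: [60, 50, 87, 34, 70, 50]
  L1: h(60,50)=(60*31+50)%997=913 h(87,34)=(87*31+34)%997=737 h(70,50)=(70*31+50)%997=226 -> [913, 737, 226]
  L2: h(913,737)=(913*31+737)%997=127 h(226,226)=(226*31+226)%997=253 -> [127, 253]
  L3: h(127,253)=(127*31+253)%997=202 -> [202]
  root=202

Answer: 60 913 180 127 842 202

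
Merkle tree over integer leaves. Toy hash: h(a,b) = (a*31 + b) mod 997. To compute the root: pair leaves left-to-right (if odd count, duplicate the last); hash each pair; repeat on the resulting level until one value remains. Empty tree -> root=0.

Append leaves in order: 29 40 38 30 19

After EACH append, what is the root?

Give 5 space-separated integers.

Answer: 29 939 415 407 169

Derivation:
After append 29 (leaves=[29]):
  L0: [29]
  root=29
After append 40 (leaves=[29, 40]):
  L0: [29, 40]
  L1: h(29,40)=(29*31+40)%997=939 -> [939]
  root=939
After append 38 (leaves=[29, 40, 38]):
  L0: [29, 40, 38]
  L1: h(29,40)=(29*31+40)%997=939 h(38,38)=(38*31+38)%997=219 -> [939, 219]
  L2: h(939,219)=(939*31+219)%997=415 -> [415]
  root=415
After append 30 (leaves=[29, 40, 38, 30]):
  L0: [29, 40, 38, 30]
  L1: h(29,40)=(29*31+40)%997=939 h(38,30)=(38*31+30)%997=211 -> [939, 211]
  L2: h(939,211)=(939*31+211)%997=407 -> [407]
  root=407
After append 19 (leaves=[29, 40, 38, 30, 19]):
  L0: [29, 40, 38, 30, 19]
  L1: h(29,40)=(29*31+40)%997=939 h(38,30)=(38*31+30)%997=211 h(19,19)=(19*31+19)%997=608 -> [939, 211, 608]
  L2: h(939,211)=(939*31+211)%997=407 h(608,608)=(608*31+608)%997=513 -> [407, 513]
  L3: h(407,513)=(407*31+513)%997=169 -> [169]
  root=169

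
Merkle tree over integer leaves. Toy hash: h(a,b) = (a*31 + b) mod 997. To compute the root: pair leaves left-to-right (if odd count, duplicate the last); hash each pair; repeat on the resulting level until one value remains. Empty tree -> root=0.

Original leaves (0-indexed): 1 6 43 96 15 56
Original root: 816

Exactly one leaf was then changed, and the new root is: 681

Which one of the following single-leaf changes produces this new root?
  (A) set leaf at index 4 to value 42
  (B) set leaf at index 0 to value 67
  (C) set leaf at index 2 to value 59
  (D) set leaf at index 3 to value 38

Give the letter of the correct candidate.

Answer: A

Derivation:
Original leaves: [1, 6, 43, 96, 15, 56]
Target new root: 681
Try each candidate change and compute the resulting root:
Candidate A: set leaf[4] = 42 -> leaves = [1, 6, 43, 96, 42, 56]
  L0: [1, 6, 43, 96, 42, 56]
  L1: h(1,6)=(1*31+6)%997=37 h(43,96)=(43*31+96)%997=432 h(42,56)=(42*31+56)%997=361 -> [37, 432, 361]
  L2: h(37,432)=(37*31+432)%997=582 h(361,361)=(361*31+361)%997=585 -> [582, 585]
  L3: h(582,585)=(582*31+585)%997=681 -> [681]
  root = 681 == target 681  ** MATCH **
Candidate B: set leaf[0] = 67 -> leaves = [67, 6, 43, 96, 15, 56]
  L0: [67, 6, 43, 96, 15, 56]
  L1: h(67,6)=(67*31+6)%997=89 h(43,96)=(43*31+96)%997=432 h(15,56)=(15*31+56)%997=521 -> [89, 432, 521]
  L2: h(89,432)=(89*31+432)%997=200 h(521,521)=(521*31+521)%997=720 -> [200, 720]
  L3: h(200,720)=(200*31+720)%997=938 -> [938]
  root = 938 != target 681
Candidate C: set leaf[2] = 59 -> leaves = [1, 6, 59, 96, 15, 56]
  L0: [1, 6, 59, 96, 15, 56]
  L1: h(1,6)=(1*31+6)%997=37 h(59,96)=(59*31+96)%997=928 h(15,56)=(15*31+56)%997=521 -> [37, 928, 521]
  L2: h(37,928)=(37*31+928)%997=81 h(521,521)=(521*31+521)%997=720 -> [81, 720]
  L3: h(81,720)=(81*31+720)%997=240 -> [240]
  root = 240 != target 681
Candidate D: set leaf[3] = 38 -> leaves = [1, 6, 43, 38, 15, 56]
  L0: [1, 6, 43, 38, 15, 56]
  L1: h(1,6)=(1*31+6)%997=37 h(43,38)=(43*31+38)%997=374 h(15,56)=(15*31+56)%997=521 -> [37, 374, 521]
  L2: h(37,374)=(37*31+374)%997=524 h(521,521)=(521*31+521)%997=720 -> [524, 720]
  L3: h(524,720)=(524*31+720)%997=15 -> [15]
  root = 15 != target 681
Candidate A produces the target root.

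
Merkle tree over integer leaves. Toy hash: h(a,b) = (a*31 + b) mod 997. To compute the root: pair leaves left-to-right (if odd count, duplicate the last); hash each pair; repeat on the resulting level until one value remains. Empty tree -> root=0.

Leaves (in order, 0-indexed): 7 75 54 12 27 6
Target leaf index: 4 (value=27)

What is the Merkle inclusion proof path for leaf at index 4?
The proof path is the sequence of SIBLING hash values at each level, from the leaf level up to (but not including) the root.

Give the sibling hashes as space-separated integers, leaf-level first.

L0 (leaves): [7, 75, 54, 12, 27, 6], target index=4
L1: h(7,75)=(7*31+75)%997=292 [pair 0] h(54,12)=(54*31+12)%997=689 [pair 1] h(27,6)=(27*31+6)%997=843 [pair 2] -> [292, 689, 843]
  Sibling for proof at L0: 6
L2: h(292,689)=(292*31+689)%997=768 [pair 0] h(843,843)=(843*31+843)%997=57 [pair 1] -> [768, 57]
  Sibling for proof at L1: 843
L3: h(768,57)=(768*31+57)%997=934 [pair 0] -> [934]
  Sibling for proof at L2: 768
Root: 934
Proof path (sibling hashes from leaf to root): [6, 843, 768]

Answer: 6 843 768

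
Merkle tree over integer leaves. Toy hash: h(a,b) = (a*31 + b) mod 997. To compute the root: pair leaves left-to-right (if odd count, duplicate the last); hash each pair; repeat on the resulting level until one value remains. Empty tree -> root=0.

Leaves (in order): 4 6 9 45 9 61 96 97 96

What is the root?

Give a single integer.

Answer: 250

Derivation:
L0: [4, 6, 9, 45, 9, 61, 96, 97, 96]
L1: h(4,6)=(4*31+6)%997=130 h(9,45)=(9*31+45)%997=324 h(9,61)=(9*31+61)%997=340 h(96,97)=(96*31+97)%997=82 h(96,96)=(96*31+96)%997=81 -> [130, 324, 340, 82, 81]
L2: h(130,324)=(130*31+324)%997=366 h(340,82)=(340*31+82)%997=652 h(81,81)=(81*31+81)%997=598 -> [366, 652, 598]
L3: h(366,652)=(366*31+652)%997=34 h(598,598)=(598*31+598)%997=193 -> [34, 193]
L4: h(34,193)=(34*31+193)%997=250 -> [250]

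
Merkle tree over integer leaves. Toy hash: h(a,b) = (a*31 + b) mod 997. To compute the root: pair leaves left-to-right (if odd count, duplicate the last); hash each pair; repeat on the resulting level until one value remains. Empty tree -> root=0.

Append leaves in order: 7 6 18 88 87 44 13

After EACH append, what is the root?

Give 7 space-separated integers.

After append 7 (leaves=[7]):
  L0: [7]
  root=7
After append 6 (leaves=[7, 6]):
  L0: [7, 6]
  L1: h(7,6)=(7*31+6)%997=223 -> [223]
  root=223
After append 18 (leaves=[7, 6, 18]):
  L0: [7, 6, 18]
  L1: h(7,6)=(7*31+6)%997=223 h(18,18)=(18*31+18)%997=576 -> [223, 576]
  L2: h(223,576)=(223*31+576)%997=510 -> [510]
  root=510
After append 88 (leaves=[7, 6, 18, 88]):
  L0: [7, 6, 18, 88]
  L1: h(7,6)=(7*31+6)%997=223 h(18,88)=(18*31+88)%997=646 -> [223, 646]
  L2: h(223,646)=(223*31+646)%997=580 -> [580]
  root=580
After append 87 (leaves=[7, 6, 18, 88, 87]):
  L0: [7, 6, 18, 88, 87]
  L1: h(7,6)=(7*31+6)%997=223 h(18,88)=(18*31+88)%997=646 h(87,87)=(87*31+87)%997=790 -> [223, 646, 790]
  L2: h(223,646)=(223*31+646)%997=580 h(790,790)=(790*31+790)%997=355 -> [580, 355]
  L3: h(580,355)=(580*31+355)%997=389 -> [389]
  root=389
After append 44 (leaves=[7, 6, 18, 88, 87, 44]):
  L0: [7, 6, 18, 88, 87, 44]
  L1: h(7,6)=(7*31+6)%997=223 h(18,88)=(18*31+88)%997=646 h(87,44)=(87*31+44)%997=747 -> [223, 646, 747]
  L2: h(223,646)=(223*31+646)%997=580 h(747,747)=(747*31+747)%997=973 -> [580, 973]
  L3: h(580,973)=(580*31+973)%997=10 -> [10]
  root=10
After append 13 (leaves=[7, 6, 18, 88, 87, 44, 13]):
  L0: [7, 6, 18, 88, 87, 44, 13]
  L1: h(7,6)=(7*31+6)%997=223 h(18,88)=(18*31+88)%997=646 h(87,44)=(87*31+44)%997=747 h(13,13)=(13*31+13)%997=416 -> [223, 646, 747, 416]
  L2: h(223,646)=(223*31+646)%997=580 h(747,416)=(747*31+416)%997=642 -> [580, 642]
  L3: h(580,642)=(580*31+642)%997=676 -> [676]
  root=676

Answer: 7 223 510 580 389 10 676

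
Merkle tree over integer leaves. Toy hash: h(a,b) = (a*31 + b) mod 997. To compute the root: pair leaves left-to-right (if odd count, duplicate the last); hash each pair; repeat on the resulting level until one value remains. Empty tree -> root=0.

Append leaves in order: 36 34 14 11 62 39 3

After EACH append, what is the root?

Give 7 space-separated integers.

After append 36 (leaves=[36]):
  L0: [36]
  root=36
After append 34 (leaves=[36, 34]):
  L0: [36, 34]
  L1: h(36,34)=(36*31+34)%997=153 -> [153]
  root=153
After append 14 (leaves=[36, 34, 14]):
  L0: [36, 34, 14]
  L1: h(36,34)=(36*31+34)%997=153 h(14,14)=(14*31+14)%997=448 -> [153, 448]
  L2: h(153,448)=(153*31+448)%997=206 -> [206]
  root=206
After append 11 (leaves=[36, 34, 14, 11]):
  L0: [36, 34, 14, 11]
  L1: h(36,34)=(36*31+34)%997=153 h(14,11)=(14*31+11)%997=445 -> [153, 445]
  L2: h(153,445)=(153*31+445)%997=203 -> [203]
  root=203
After append 62 (leaves=[36, 34, 14, 11, 62]):
  L0: [36, 34, 14, 11, 62]
  L1: h(36,34)=(36*31+34)%997=153 h(14,11)=(14*31+11)%997=445 h(62,62)=(62*31+62)%997=987 -> [153, 445, 987]
  L2: h(153,445)=(153*31+445)%997=203 h(987,987)=(987*31+987)%997=677 -> [203, 677]
  L3: h(203,677)=(203*31+677)%997=988 -> [988]
  root=988
After append 39 (leaves=[36, 34, 14, 11, 62, 39]):
  L0: [36, 34, 14, 11, 62, 39]
  L1: h(36,34)=(36*31+34)%997=153 h(14,11)=(14*31+11)%997=445 h(62,39)=(62*31+39)%997=964 -> [153, 445, 964]
  L2: h(153,445)=(153*31+445)%997=203 h(964,964)=(964*31+964)%997=938 -> [203, 938]
  L3: h(203,938)=(203*31+938)%997=252 -> [252]
  root=252
After append 3 (leaves=[36, 34, 14, 11, 62, 39, 3]):
  L0: [36, 34, 14, 11, 62, 39, 3]
  L1: h(36,34)=(36*31+34)%997=153 h(14,11)=(14*31+11)%997=445 h(62,39)=(62*31+39)%997=964 h(3,3)=(3*31+3)%997=96 -> [153, 445, 964, 96]
  L2: h(153,445)=(153*31+445)%997=203 h(964,96)=(964*31+96)%997=70 -> [203, 70]
  L3: h(203,70)=(203*31+70)%997=381 -> [381]
  root=381

Answer: 36 153 206 203 988 252 381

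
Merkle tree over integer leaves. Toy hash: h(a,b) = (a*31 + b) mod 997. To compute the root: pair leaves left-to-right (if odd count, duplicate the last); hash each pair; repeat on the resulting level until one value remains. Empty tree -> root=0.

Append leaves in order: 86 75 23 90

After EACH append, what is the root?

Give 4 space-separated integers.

Answer: 86 747 962 32

Derivation:
After append 86 (leaves=[86]):
  L0: [86]
  root=86
After append 75 (leaves=[86, 75]):
  L0: [86, 75]
  L1: h(86,75)=(86*31+75)%997=747 -> [747]
  root=747
After append 23 (leaves=[86, 75, 23]):
  L0: [86, 75, 23]
  L1: h(86,75)=(86*31+75)%997=747 h(23,23)=(23*31+23)%997=736 -> [747, 736]
  L2: h(747,736)=(747*31+736)%997=962 -> [962]
  root=962
After append 90 (leaves=[86, 75, 23, 90]):
  L0: [86, 75, 23, 90]
  L1: h(86,75)=(86*31+75)%997=747 h(23,90)=(23*31+90)%997=803 -> [747, 803]
  L2: h(747,803)=(747*31+803)%997=32 -> [32]
  root=32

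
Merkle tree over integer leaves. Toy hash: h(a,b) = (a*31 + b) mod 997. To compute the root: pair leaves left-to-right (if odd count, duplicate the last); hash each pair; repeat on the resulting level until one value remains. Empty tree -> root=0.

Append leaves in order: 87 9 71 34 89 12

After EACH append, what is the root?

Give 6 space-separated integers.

Answer: 87 712 416 379 194 721

Derivation:
After append 87 (leaves=[87]):
  L0: [87]
  root=87
After append 9 (leaves=[87, 9]):
  L0: [87, 9]
  L1: h(87,9)=(87*31+9)%997=712 -> [712]
  root=712
After append 71 (leaves=[87, 9, 71]):
  L0: [87, 9, 71]
  L1: h(87,9)=(87*31+9)%997=712 h(71,71)=(71*31+71)%997=278 -> [712, 278]
  L2: h(712,278)=(712*31+278)%997=416 -> [416]
  root=416
After append 34 (leaves=[87, 9, 71, 34]):
  L0: [87, 9, 71, 34]
  L1: h(87,9)=(87*31+9)%997=712 h(71,34)=(71*31+34)%997=241 -> [712, 241]
  L2: h(712,241)=(712*31+241)%997=379 -> [379]
  root=379
After append 89 (leaves=[87, 9, 71, 34, 89]):
  L0: [87, 9, 71, 34, 89]
  L1: h(87,9)=(87*31+9)%997=712 h(71,34)=(71*31+34)%997=241 h(89,89)=(89*31+89)%997=854 -> [712, 241, 854]
  L2: h(712,241)=(712*31+241)%997=379 h(854,854)=(854*31+854)%997=409 -> [379, 409]
  L3: h(379,409)=(379*31+409)%997=194 -> [194]
  root=194
After append 12 (leaves=[87, 9, 71, 34, 89, 12]):
  L0: [87, 9, 71, 34, 89, 12]
  L1: h(87,9)=(87*31+9)%997=712 h(71,34)=(71*31+34)%997=241 h(89,12)=(89*31+12)%997=777 -> [712, 241, 777]
  L2: h(712,241)=(712*31+241)%997=379 h(777,777)=(777*31+777)%997=936 -> [379, 936]
  L3: h(379,936)=(379*31+936)%997=721 -> [721]
  root=721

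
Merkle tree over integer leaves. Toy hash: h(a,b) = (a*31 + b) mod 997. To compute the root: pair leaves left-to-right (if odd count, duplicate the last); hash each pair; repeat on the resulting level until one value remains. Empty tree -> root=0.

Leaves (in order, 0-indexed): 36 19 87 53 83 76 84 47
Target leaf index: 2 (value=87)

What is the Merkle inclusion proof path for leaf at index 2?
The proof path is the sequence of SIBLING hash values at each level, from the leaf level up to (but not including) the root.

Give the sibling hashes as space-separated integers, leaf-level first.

Answer: 53 138 25

Derivation:
L0 (leaves): [36, 19, 87, 53, 83, 76, 84, 47], target index=2
L1: h(36,19)=(36*31+19)%997=138 [pair 0] h(87,53)=(87*31+53)%997=756 [pair 1] h(83,76)=(83*31+76)%997=655 [pair 2] h(84,47)=(84*31+47)%997=657 [pair 3] -> [138, 756, 655, 657]
  Sibling for proof at L0: 53
L2: h(138,756)=(138*31+756)%997=49 [pair 0] h(655,657)=(655*31+657)%997=25 [pair 1] -> [49, 25]
  Sibling for proof at L1: 138
L3: h(49,25)=(49*31+25)%997=547 [pair 0] -> [547]
  Sibling for proof at L2: 25
Root: 547
Proof path (sibling hashes from leaf to root): [53, 138, 25]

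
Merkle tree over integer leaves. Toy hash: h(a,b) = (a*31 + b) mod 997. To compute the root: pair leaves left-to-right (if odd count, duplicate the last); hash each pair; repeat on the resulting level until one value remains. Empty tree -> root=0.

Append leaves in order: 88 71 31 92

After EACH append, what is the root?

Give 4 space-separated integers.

Answer: 88 805 25 86

Derivation:
After append 88 (leaves=[88]):
  L0: [88]
  root=88
After append 71 (leaves=[88, 71]):
  L0: [88, 71]
  L1: h(88,71)=(88*31+71)%997=805 -> [805]
  root=805
After append 31 (leaves=[88, 71, 31]):
  L0: [88, 71, 31]
  L1: h(88,71)=(88*31+71)%997=805 h(31,31)=(31*31+31)%997=992 -> [805, 992]
  L2: h(805,992)=(805*31+992)%997=25 -> [25]
  root=25
After append 92 (leaves=[88, 71, 31, 92]):
  L0: [88, 71, 31, 92]
  L1: h(88,71)=(88*31+71)%997=805 h(31,92)=(31*31+92)%997=56 -> [805, 56]
  L2: h(805,56)=(805*31+56)%997=86 -> [86]
  root=86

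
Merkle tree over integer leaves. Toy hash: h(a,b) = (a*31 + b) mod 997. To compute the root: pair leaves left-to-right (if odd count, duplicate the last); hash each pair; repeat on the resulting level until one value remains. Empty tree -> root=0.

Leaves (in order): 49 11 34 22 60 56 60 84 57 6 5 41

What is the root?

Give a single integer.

Answer: 190

Derivation:
L0: [49, 11, 34, 22, 60, 56, 60, 84, 57, 6, 5, 41]
L1: h(49,11)=(49*31+11)%997=533 h(34,22)=(34*31+22)%997=79 h(60,56)=(60*31+56)%997=919 h(60,84)=(60*31+84)%997=947 h(57,6)=(57*31+6)%997=776 h(5,41)=(5*31+41)%997=196 -> [533, 79, 919, 947, 776, 196]
L2: h(533,79)=(533*31+79)%997=650 h(919,947)=(919*31+947)%997=523 h(776,196)=(776*31+196)%997=324 -> [650, 523, 324]
L3: h(650,523)=(650*31+523)%997=733 h(324,324)=(324*31+324)%997=398 -> [733, 398]
L4: h(733,398)=(733*31+398)%997=190 -> [190]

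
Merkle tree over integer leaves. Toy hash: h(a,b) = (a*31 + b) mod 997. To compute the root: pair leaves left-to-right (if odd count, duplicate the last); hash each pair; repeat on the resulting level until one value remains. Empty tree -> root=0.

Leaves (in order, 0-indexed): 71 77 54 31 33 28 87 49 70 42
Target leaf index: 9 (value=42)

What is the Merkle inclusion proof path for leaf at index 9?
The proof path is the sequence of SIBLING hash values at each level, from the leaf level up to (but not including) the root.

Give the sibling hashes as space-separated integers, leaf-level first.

Answer: 70 218 994 192

Derivation:
L0 (leaves): [71, 77, 54, 31, 33, 28, 87, 49, 70, 42], target index=9
L1: h(71,77)=(71*31+77)%997=284 [pair 0] h(54,31)=(54*31+31)%997=708 [pair 1] h(33,28)=(33*31+28)%997=54 [pair 2] h(87,49)=(87*31+49)%997=752 [pair 3] h(70,42)=(70*31+42)%997=218 [pair 4] -> [284, 708, 54, 752, 218]
  Sibling for proof at L0: 70
L2: h(284,708)=(284*31+708)%997=539 [pair 0] h(54,752)=(54*31+752)%997=432 [pair 1] h(218,218)=(218*31+218)%997=994 [pair 2] -> [539, 432, 994]
  Sibling for proof at L1: 218
L3: h(539,432)=(539*31+432)%997=192 [pair 0] h(994,994)=(994*31+994)%997=901 [pair 1] -> [192, 901]
  Sibling for proof at L2: 994
L4: h(192,901)=(192*31+901)%997=871 [pair 0] -> [871]
  Sibling for proof at L3: 192
Root: 871
Proof path (sibling hashes from leaf to root): [70, 218, 994, 192]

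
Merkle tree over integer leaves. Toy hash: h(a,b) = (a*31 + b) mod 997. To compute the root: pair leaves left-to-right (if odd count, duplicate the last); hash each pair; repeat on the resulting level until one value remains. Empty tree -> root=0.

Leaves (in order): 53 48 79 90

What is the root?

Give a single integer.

L0: [53, 48, 79, 90]
L1: h(53,48)=(53*31+48)%997=694 h(79,90)=(79*31+90)%997=545 -> [694, 545]
L2: h(694,545)=(694*31+545)%997=125 -> [125]

Answer: 125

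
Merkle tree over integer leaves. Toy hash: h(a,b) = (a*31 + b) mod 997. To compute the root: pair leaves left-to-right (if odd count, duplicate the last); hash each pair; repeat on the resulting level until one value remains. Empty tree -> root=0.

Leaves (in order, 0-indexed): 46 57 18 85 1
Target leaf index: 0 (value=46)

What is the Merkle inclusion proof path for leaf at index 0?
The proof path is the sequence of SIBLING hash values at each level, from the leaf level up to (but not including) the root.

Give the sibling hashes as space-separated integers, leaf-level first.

L0 (leaves): [46, 57, 18, 85, 1], target index=0
L1: h(46,57)=(46*31+57)%997=486 [pair 0] h(18,85)=(18*31+85)%997=643 [pair 1] h(1,1)=(1*31+1)%997=32 [pair 2] -> [486, 643, 32]
  Sibling for proof at L0: 57
L2: h(486,643)=(486*31+643)%997=754 [pair 0] h(32,32)=(32*31+32)%997=27 [pair 1] -> [754, 27]
  Sibling for proof at L1: 643
L3: h(754,27)=(754*31+27)%997=470 [pair 0] -> [470]
  Sibling for proof at L2: 27
Root: 470
Proof path (sibling hashes from leaf to root): [57, 643, 27]

Answer: 57 643 27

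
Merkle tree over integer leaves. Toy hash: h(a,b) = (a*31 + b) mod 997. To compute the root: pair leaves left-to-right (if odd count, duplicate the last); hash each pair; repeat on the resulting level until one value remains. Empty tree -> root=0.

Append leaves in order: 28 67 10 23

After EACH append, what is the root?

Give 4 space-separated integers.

After append 28 (leaves=[28]):
  L0: [28]
  root=28
After append 67 (leaves=[28, 67]):
  L0: [28, 67]
  L1: h(28,67)=(28*31+67)%997=935 -> [935]
  root=935
After append 10 (leaves=[28, 67, 10]):
  L0: [28, 67, 10]
  L1: h(28,67)=(28*31+67)%997=935 h(10,10)=(10*31+10)%997=320 -> [935, 320]
  L2: h(935,320)=(935*31+320)%997=392 -> [392]
  root=392
After append 23 (leaves=[28, 67, 10, 23]):
  L0: [28, 67, 10, 23]
  L1: h(28,67)=(28*31+67)%997=935 h(10,23)=(10*31+23)%997=333 -> [935, 333]
  L2: h(935,333)=(935*31+333)%997=405 -> [405]
  root=405

Answer: 28 935 392 405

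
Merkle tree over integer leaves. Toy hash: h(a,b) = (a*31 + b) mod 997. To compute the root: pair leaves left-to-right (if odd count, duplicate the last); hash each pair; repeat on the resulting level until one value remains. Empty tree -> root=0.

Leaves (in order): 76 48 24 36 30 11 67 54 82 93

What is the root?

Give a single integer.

L0: [76, 48, 24, 36, 30, 11, 67, 54, 82, 93]
L1: h(76,48)=(76*31+48)%997=410 h(24,36)=(24*31+36)%997=780 h(30,11)=(30*31+11)%997=941 h(67,54)=(67*31+54)%997=137 h(82,93)=(82*31+93)%997=641 -> [410, 780, 941, 137, 641]
L2: h(410,780)=(410*31+780)%997=529 h(941,137)=(941*31+137)%997=395 h(641,641)=(641*31+641)%997=572 -> [529, 395, 572]
L3: h(529,395)=(529*31+395)%997=842 h(572,572)=(572*31+572)%997=358 -> [842, 358]
L4: h(842,358)=(842*31+358)%997=538 -> [538]

Answer: 538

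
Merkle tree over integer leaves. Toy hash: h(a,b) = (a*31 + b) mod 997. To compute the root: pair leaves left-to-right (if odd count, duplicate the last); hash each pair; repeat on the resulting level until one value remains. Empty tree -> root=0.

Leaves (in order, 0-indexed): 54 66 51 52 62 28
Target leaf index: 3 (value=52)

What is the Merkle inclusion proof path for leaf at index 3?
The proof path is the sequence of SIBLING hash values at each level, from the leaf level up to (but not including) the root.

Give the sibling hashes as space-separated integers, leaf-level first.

L0 (leaves): [54, 66, 51, 52, 62, 28], target index=3
L1: h(54,66)=(54*31+66)%997=743 [pair 0] h(51,52)=(51*31+52)%997=636 [pair 1] h(62,28)=(62*31+28)%997=953 [pair 2] -> [743, 636, 953]
  Sibling for proof at L0: 51
L2: h(743,636)=(743*31+636)%997=738 [pair 0] h(953,953)=(953*31+953)%997=586 [pair 1] -> [738, 586]
  Sibling for proof at L1: 743
L3: h(738,586)=(738*31+586)%997=533 [pair 0] -> [533]
  Sibling for proof at L2: 586
Root: 533
Proof path (sibling hashes from leaf to root): [51, 743, 586]

Answer: 51 743 586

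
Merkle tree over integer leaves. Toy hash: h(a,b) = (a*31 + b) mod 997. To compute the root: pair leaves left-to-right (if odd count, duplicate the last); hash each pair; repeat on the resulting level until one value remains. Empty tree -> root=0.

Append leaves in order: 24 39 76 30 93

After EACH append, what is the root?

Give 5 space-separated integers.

After append 24 (leaves=[24]):
  L0: [24]
  root=24
After append 39 (leaves=[24, 39]):
  L0: [24, 39]
  L1: h(24,39)=(24*31+39)%997=783 -> [783]
  root=783
After append 76 (leaves=[24, 39, 76]):
  L0: [24, 39, 76]
  L1: h(24,39)=(24*31+39)%997=783 h(76,76)=(76*31+76)%997=438 -> [783, 438]
  L2: h(783,438)=(783*31+438)%997=783 -> [783]
  root=783
After append 30 (leaves=[24, 39, 76, 30]):
  L0: [24, 39, 76, 30]
  L1: h(24,39)=(24*31+39)%997=783 h(76,30)=(76*31+30)%997=392 -> [783, 392]
  L2: h(783,392)=(783*31+392)%997=737 -> [737]
  root=737
After append 93 (leaves=[24, 39, 76, 30, 93]):
  L0: [24, 39, 76, 30, 93]
  L1: h(24,39)=(24*31+39)%997=783 h(76,30)=(76*31+30)%997=392 h(93,93)=(93*31+93)%997=982 -> [783, 392, 982]
  L2: h(783,392)=(783*31+392)%997=737 h(982,982)=(982*31+982)%997=517 -> [737, 517]
  L3: h(737,517)=(737*31+517)%997=433 -> [433]
  root=433

Answer: 24 783 783 737 433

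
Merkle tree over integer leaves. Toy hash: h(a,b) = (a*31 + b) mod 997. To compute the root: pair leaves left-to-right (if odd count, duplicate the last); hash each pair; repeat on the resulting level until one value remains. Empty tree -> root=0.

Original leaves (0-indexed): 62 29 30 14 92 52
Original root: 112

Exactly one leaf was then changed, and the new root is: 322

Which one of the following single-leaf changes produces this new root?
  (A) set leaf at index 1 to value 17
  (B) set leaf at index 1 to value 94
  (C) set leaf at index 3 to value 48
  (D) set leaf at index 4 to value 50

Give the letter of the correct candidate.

Answer: D

Derivation:
Original leaves: [62, 29, 30, 14, 92, 52]
Target new root: 322
Try each candidate change and compute the resulting root:
Candidate A: set leaf[1] = 17 -> leaves = [62, 17, 30, 14, 92, 52]
  L0: [62, 17, 30, 14, 92, 52]
  L1: h(62,17)=(62*31+17)%997=942 h(30,14)=(30*31+14)%997=944 h(92,52)=(92*31+52)%997=910 -> [942, 944, 910]
  L2: h(942,944)=(942*31+944)%997=236 h(910,910)=(910*31+910)%997=207 -> [236, 207]
  L3: h(236,207)=(236*31+207)%997=544 -> [544]
  root = 544 != target 322
Candidate B: set leaf[1] = 94 -> leaves = [62, 94, 30, 14, 92, 52]
  L0: [62, 94, 30, 14, 92, 52]
  L1: h(62,94)=(62*31+94)%997=22 h(30,14)=(30*31+14)%997=944 h(92,52)=(92*31+52)%997=910 -> [22, 944, 910]
  L2: h(22,944)=(22*31+944)%997=629 h(910,910)=(910*31+910)%997=207 -> [629, 207]
  L3: h(629,207)=(629*31+207)%997=763 -> [763]
  root = 763 != target 322
Candidate C: set leaf[3] = 48 -> leaves = [62, 29, 30, 48, 92, 52]
  L0: [62, 29, 30, 48, 92, 52]
  L1: h(62,29)=(62*31+29)%997=954 h(30,48)=(30*31+48)%997=978 h(92,52)=(92*31+52)%997=910 -> [954, 978, 910]
  L2: h(954,978)=(954*31+978)%997=642 h(910,910)=(910*31+910)%997=207 -> [642, 207]
  L3: h(642,207)=(642*31+207)%997=169 -> [169]
  root = 169 != target 322
Candidate D: set leaf[4] = 50 -> leaves = [62, 29, 30, 14, 50, 52]
  L0: [62, 29, 30, 14, 50, 52]
  L1: h(62,29)=(62*31+29)%997=954 h(30,14)=(30*31+14)%997=944 h(50,52)=(50*31+52)%997=605 -> [954, 944, 605]
  L2: h(954,944)=(954*31+944)%997=608 h(605,605)=(605*31+605)%997=417 -> [608, 417]
  L3: h(608,417)=(608*31+417)%997=322 -> [322]
  root = 322 == target 322  ** MATCH **
Candidate D produces the target root.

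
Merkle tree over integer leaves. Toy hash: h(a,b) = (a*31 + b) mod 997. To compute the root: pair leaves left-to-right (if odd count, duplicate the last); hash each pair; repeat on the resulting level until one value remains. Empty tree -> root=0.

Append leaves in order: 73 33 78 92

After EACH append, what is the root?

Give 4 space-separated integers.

Answer: 73 302 891 905

Derivation:
After append 73 (leaves=[73]):
  L0: [73]
  root=73
After append 33 (leaves=[73, 33]):
  L0: [73, 33]
  L1: h(73,33)=(73*31+33)%997=302 -> [302]
  root=302
After append 78 (leaves=[73, 33, 78]):
  L0: [73, 33, 78]
  L1: h(73,33)=(73*31+33)%997=302 h(78,78)=(78*31+78)%997=502 -> [302, 502]
  L2: h(302,502)=(302*31+502)%997=891 -> [891]
  root=891
After append 92 (leaves=[73, 33, 78, 92]):
  L0: [73, 33, 78, 92]
  L1: h(73,33)=(73*31+33)%997=302 h(78,92)=(78*31+92)%997=516 -> [302, 516]
  L2: h(302,516)=(302*31+516)%997=905 -> [905]
  root=905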